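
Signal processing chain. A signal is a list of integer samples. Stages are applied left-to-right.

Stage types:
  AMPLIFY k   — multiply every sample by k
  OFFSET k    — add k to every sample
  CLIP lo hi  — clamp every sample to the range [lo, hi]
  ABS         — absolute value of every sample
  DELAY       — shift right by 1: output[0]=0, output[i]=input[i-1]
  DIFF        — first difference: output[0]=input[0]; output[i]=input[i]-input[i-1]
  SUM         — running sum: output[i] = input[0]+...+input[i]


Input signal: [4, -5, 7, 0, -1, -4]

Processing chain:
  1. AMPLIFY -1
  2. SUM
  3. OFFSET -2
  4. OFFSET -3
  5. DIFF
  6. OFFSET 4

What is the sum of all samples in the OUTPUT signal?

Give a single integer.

Answer: 18

Derivation:
Input: [4, -5, 7, 0, -1, -4]
Stage 1 (AMPLIFY -1): 4*-1=-4, -5*-1=5, 7*-1=-7, 0*-1=0, -1*-1=1, -4*-1=4 -> [-4, 5, -7, 0, 1, 4]
Stage 2 (SUM): sum[0..0]=-4, sum[0..1]=1, sum[0..2]=-6, sum[0..3]=-6, sum[0..4]=-5, sum[0..5]=-1 -> [-4, 1, -6, -6, -5, -1]
Stage 3 (OFFSET -2): -4+-2=-6, 1+-2=-1, -6+-2=-8, -6+-2=-8, -5+-2=-7, -1+-2=-3 -> [-6, -1, -8, -8, -7, -3]
Stage 4 (OFFSET -3): -6+-3=-9, -1+-3=-4, -8+-3=-11, -8+-3=-11, -7+-3=-10, -3+-3=-6 -> [-9, -4, -11, -11, -10, -6]
Stage 5 (DIFF): s[0]=-9, -4--9=5, -11--4=-7, -11--11=0, -10--11=1, -6--10=4 -> [-9, 5, -7, 0, 1, 4]
Stage 6 (OFFSET 4): -9+4=-5, 5+4=9, -7+4=-3, 0+4=4, 1+4=5, 4+4=8 -> [-5, 9, -3, 4, 5, 8]
Output sum: 18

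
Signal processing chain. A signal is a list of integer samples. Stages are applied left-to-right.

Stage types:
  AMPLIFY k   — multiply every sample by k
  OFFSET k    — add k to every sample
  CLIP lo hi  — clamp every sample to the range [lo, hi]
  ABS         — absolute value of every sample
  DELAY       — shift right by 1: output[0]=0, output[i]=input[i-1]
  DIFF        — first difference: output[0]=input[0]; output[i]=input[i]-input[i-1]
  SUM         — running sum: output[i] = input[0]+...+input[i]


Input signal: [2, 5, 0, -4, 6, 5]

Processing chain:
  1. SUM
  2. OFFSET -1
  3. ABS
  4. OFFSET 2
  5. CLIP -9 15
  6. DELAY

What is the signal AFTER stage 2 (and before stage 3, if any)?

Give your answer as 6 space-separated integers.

Answer: 1 6 6 2 8 13

Derivation:
Input: [2, 5, 0, -4, 6, 5]
Stage 1 (SUM): sum[0..0]=2, sum[0..1]=7, sum[0..2]=7, sum[0..3]=3, sum[0..4]=9, sum[0..5]=14 -> [2, 7, 7, 3, 9, 14]
Stage 2 (OFFSET -1): 2+-1=1, 7+-1=6, 7+-1=6, 3+-1=2, 9+-1=8, 14+-1=13 -> [1, 6, 6, 2, 8, 13]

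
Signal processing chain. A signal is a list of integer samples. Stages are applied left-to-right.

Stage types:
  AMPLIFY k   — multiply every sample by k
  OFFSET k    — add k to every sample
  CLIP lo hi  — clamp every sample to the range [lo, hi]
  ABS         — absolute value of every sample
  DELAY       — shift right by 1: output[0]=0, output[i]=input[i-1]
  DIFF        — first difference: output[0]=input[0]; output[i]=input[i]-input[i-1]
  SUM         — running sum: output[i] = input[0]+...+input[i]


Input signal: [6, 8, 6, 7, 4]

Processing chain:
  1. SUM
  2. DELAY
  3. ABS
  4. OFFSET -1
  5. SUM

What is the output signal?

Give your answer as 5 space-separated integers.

Answer: -1 4 17 36 62

Derivation:
Input: [6, 8, 6, 7, 4]
Stage 1 (SUM): sum[0..0]=6, sum[0..1]=14, sum[0..2]=20, sum[0..3]=27, sum[0..4]=31 -> [6, 14, 20, 27, 31]
Stage 2 (DELAY): [0, 6, 14, 20, 27] = [0, 6, 14, 20, 27] -> [0, 6, 14, 20, 27]
Stage 3 (ABS): |0|=0, |6|=6, |14|=14, |20|=20, |27|=27 -> [0, 6, 14, 20, 27]
Stage 4 (OFFSET -1): 0+-1=-1, 6+-1=5, 14+-1=13, 20+-1=19, 27+-1=26 -> [-1, 5, 13, 19, 26]
Stage 5 (SUM): sum[0..0]=-1, sum[0..1]=4, sum[0..2]=17, sum[0..3]=36, sum[0..4]=62 -> [-1, 4, 17, 36, 62]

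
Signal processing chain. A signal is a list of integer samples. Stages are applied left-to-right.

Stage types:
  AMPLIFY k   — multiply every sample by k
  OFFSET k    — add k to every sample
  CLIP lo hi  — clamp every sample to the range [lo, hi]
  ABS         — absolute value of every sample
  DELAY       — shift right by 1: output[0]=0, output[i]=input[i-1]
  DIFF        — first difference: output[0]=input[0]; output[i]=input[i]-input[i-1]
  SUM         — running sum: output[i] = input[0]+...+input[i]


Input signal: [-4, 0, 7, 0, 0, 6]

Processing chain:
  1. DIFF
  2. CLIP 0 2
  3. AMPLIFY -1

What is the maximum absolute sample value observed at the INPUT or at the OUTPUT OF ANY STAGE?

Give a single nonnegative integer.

Answer: 7

Derivation:
Input: [-4, 0, 7, 0, 0, 6] (max |s|=7)
Stage 1 (DIFF): s[0]=-4, 0--4=4, 7-0=7, 0-7=-7, 0-0=0, 6-0=6 -> [-4, 4, 7, -7, 0, 6] (max |s|=7)
Stage 2 (CLIP 0 2): clip(-4,0,2)=0, clip(4,0,2)=2, clip(7,0,2)=2, clip(-7,0,2)=0, clip(0,0,2)=0, clip(6,0,2)=2 -> [0, 2, 2, 0, 0, 2] (max |s|=2)
Stage 3 (AMPLIFY -1): 0*-1=0, 2*-1=-2, 2*-1=-2, 0*-1=0, 0*-1=0, 2*-1=-2 -> [0, -2, -2, 0, 0, -2] (max |s|=2)
Overall max amplitude: 7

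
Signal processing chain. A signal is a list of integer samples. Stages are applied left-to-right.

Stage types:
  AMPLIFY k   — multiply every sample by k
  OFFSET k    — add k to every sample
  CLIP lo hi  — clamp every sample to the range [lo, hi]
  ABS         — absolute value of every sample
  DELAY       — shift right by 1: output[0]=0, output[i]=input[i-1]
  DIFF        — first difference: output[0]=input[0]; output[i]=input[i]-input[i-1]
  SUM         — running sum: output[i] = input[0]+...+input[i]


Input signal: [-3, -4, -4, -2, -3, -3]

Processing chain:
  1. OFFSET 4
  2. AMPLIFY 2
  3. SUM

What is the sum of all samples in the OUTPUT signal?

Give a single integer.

Answer: 30

Derivation:
Input: [-3, -4, -4, -2, -3, -3]
Stage 1 (OFFSET 4): -3+4=1, -4+4=0, -4+4=0, -2+4=2, -3+4=1, -3+4=1 -> [1, 0, 0, 2, 1, 1]
Stage 2 (AMPLIFY 2): 1*2=2, 0*2=0, 0*2=0, 2*2=4, 1*2=2, 1*2=2 -> [2, 0, 0, 4, 2, 2]
Stage 3 (SUM): sum[0..0]=2, sum[0..1]=2, sum[0..2]=2, sum[0..3]=6, sum[0..4]=8, sum[0..5]=10 -> [2, 2, 2, 6, 8, 10]
Output sum: 30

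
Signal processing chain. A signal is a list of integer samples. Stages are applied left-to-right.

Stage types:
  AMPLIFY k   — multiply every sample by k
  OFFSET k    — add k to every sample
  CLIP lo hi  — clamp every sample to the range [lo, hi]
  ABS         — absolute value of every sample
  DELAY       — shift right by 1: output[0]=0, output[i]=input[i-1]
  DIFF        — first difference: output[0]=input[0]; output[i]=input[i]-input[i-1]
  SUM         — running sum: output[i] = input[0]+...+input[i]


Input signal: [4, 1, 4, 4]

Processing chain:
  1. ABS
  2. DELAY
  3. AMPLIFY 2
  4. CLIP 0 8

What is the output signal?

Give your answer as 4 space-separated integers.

Input: [4, 1, 4, 4]
Stage 1 (ABS): |4|=4, |1|=1, |4|=4, |4|=4 -> [4, 1, 4, 4]
Stage 2 (DELAY): [0, 4, 1, 4] = [0, 4, 1, 4] -> [0, 4, 1, 4]
Stage 3 (AMPLIFY 2): 0*2=0, 4*2=8, 1*2=2, 4*2=8 -> [0, 8, 2, 8]
Stage 4 (CLIP 0 8): clip(0,0,8)=0, clip(8,0,8)=8, clip(2,0,8)=2, clip(8,0,8)=8 -> [0, 8, 2, 8]

Answer: 0 8 2 8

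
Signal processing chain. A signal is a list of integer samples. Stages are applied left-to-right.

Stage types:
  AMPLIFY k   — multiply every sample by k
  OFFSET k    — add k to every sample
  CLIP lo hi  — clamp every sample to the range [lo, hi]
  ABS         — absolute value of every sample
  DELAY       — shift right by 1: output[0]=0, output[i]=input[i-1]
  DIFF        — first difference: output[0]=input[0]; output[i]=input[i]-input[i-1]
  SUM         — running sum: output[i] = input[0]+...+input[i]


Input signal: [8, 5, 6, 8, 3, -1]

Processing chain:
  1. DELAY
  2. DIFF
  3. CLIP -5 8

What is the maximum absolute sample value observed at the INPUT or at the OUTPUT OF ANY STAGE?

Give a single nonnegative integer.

Answer: 8

Derivation:
Input: [8, 5, 6, 8, 3, -1] (max |s|=8)
Stage 1 (DELAY): [0, 8, 5, 6, 8, 3] = [0, 8, 5, 6, 8, 3] -> [0, 8, 5, 6, 8, 3] (max |s|=8)
Stage 2 (DIFF): s[0]=0, 8-0=8, 5-8=-3, 6-5=1, 8-6=2, 3-8=-5 -> [0, 8, -3, 1, 2, -5] (max |s|=8)
Stage 3 (CLIP -5 8): clip(0,-5,8)=0, clip(8,-5,8)=8, clip(-3,-5,8)=-3, clip(1,-5,8)=1, clip(2,-5,8)=2, clip(-5,-5,8)=-5 -> [0, 8, -3, 1, 2, -5] (max |s|=8)
Overall max amplitude: 8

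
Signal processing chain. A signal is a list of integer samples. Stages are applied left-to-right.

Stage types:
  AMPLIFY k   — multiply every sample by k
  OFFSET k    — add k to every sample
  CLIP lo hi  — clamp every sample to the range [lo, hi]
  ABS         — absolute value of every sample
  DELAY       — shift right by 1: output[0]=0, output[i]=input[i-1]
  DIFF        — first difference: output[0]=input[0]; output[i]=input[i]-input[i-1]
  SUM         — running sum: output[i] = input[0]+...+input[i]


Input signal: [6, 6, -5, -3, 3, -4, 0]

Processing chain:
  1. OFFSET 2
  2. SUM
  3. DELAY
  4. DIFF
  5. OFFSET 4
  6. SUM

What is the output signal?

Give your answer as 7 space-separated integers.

Input: [6, 6, -5, -3, 3, -4, 0]
Stage 1 (OFFSET 2): 6+2=8, 6+2=8, -5+2=-3, -3+2=-1, 3+2=5, -4+2=-2, 0+2=2 -> [8, 8, -3, -1, 5, -2, 2]
Stage 2 (SUM): sum[0..0]=8, sum[0..1]=16, sum[0..2]=13, sum[0..3]=12, sum[0..4]=17, sum[0..5]=15, sum[0..6]=17 -> [8, 16, 13, 12, 17, 15, 17]
Stage 3 (DELAY): [0, 8, 16, 13, 12, 17, 15] = [0, 8, 16, 13, 12, 17, 15] -> [0, 8, 16, 13, 12, 17, 15]
Stage 4 (DIFF): s[0]=0, 8-0=8, 16-8=8, 13-16=-3, 12-13=-1, 17-12=5, 15-17=-2 -> [0, 8, 8, -3, -1, 5, -2]
Stage 5 (OFFSET 4): 0+4=4, 8+4=12, 8+4=12, -3+4=1, -1+4=3, 5+4=9, -2+4=2 -> [4, 12, 12, 1, 3, 9, 2]
Stage 6 (SUM): sum[0..0]=4, sum[0..1]=16, sum[0..2]=28, sum[0..3]=29, sum[0..4]=32, sum[0..5]=41, sum[0..6]=43 -> [4, 16, 28, 29, 32, 41, 43]

Answer: 4 16 28 29 32 41 43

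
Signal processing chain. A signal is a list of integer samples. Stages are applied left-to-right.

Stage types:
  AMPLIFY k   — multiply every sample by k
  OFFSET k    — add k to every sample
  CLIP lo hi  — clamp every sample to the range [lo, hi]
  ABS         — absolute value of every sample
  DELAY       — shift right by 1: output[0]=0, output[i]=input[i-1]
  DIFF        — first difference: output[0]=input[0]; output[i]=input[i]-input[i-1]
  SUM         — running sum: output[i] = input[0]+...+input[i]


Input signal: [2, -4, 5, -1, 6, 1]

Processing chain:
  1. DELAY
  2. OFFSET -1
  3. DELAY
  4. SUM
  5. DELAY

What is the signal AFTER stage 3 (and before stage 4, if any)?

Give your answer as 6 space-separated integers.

Answer: 0 -1 1 -5 4 -2

Derivation:
Input: [2, -4, 5, -1, 6, 1]
Stage 1 (DELAY): [0, 2, -4, 5, -1, 6] = [0, 2, -4, 5, -1, 6] -> [0, 2, -4, 5, -1, 6]
Stage 2 (OFFSET -1): 0+-1=-1, 2+-1=1, -4+-1=-5, 5+-1=4, -1+-1=-2, 6+-1=5 -> [-1, 1, -5, 4, -2, 5]
Stage 3 (DELAY): [0, -1, 1, -5, 4, -2] = [0, -1, 1, -5, 4, -2] -> [0, -1, 1, -5, 4, -2]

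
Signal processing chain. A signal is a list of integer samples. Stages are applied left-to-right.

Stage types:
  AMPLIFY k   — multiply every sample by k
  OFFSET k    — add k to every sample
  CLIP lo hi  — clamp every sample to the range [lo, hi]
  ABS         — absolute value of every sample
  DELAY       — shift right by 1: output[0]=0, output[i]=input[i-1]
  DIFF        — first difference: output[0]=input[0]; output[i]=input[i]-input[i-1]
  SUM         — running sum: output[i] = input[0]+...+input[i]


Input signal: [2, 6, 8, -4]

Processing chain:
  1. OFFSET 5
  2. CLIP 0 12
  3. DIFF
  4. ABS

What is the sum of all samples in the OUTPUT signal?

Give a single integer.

Answer: 23

Derivation:
Input: [2, 6, 8, -4]
Stage 1 (OFFSET 5): 2+5=7, 6+5=11, 8+5=13, -4+5=1 -> [7, 11, 13, 1]
Stage 2 (CLIP 0 12): clip(7,0,12)=7, clip(11,0,12)=11, clip(13,0,12)=12, clip(1,0,12)=1 -> [7, 11, 12, 1]
Stage 3 (DIFF): s[0]=7, 11-7=4, 12-11=1, 1-12=-11 -> [7, 4, 1, -11]
Stage 4 (ABS): |7|=7, |4|=4, |1|=1, |-11|=11 -> [7, 4, 1, 11]
Output sum: 23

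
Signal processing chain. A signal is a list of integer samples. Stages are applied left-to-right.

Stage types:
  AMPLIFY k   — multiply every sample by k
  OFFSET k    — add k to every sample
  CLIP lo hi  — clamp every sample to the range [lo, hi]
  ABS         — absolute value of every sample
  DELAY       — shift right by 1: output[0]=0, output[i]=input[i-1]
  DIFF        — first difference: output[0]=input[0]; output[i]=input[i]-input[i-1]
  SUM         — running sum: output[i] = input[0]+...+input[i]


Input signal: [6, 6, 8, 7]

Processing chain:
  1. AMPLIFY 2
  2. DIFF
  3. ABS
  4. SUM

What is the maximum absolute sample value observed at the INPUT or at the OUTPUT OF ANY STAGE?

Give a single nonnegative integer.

Input: [6, 6, 8, 7] (max |s|=8)
Stage 1 (AMPLIFY 2): 6*2=12, 6*2=12, 8*2=16, 7*2=14 -> [12, 12, 16, 14] (max |s|=16)
Stage 2 (DIFF): s[0]=12, 12-12=0, 16-12=4, 14-16=-2 -> [12, 0, 4, -2] (max |s|=12)
Stage 3 (ABS): |12|=12, |0|=0, |4|=4, |-2|=2 -> [12, 0, 4, 2] (max |s|=12)
Stage 4 (SUM): sum[0..0]=12, sum[0..1]=12, sum[0..2]=16, sum[0..3]=18 -> [12, 12, 16, 18] (max |s|=18)
Overall max amplitude: 18

Answer: 18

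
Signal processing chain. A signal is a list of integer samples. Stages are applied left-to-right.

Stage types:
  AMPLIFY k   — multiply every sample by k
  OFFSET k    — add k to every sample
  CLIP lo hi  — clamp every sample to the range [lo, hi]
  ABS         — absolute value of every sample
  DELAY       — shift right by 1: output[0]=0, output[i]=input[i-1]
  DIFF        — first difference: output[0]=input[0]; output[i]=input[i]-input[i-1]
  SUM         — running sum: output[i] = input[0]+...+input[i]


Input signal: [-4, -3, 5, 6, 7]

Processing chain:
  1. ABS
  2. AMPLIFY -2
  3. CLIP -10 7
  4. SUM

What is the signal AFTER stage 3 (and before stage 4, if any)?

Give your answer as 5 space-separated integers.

Answer: -8 -6 -10 -10 -10

Derivation:
Input: [-4, -3, 5, 6, 7]
Stage 1 (ABS): |-4|=4, |-3|=3, |5|=5, |6|=6, |7|=7 -> [4, 3, 5, 6, 7]
Stage 2 (AMPLIFY -2): 4*-2=-8, 3*-2=-6, 5*-2=-10, 6*-2=-12, 7*-2=-14 -> [-8, -6, -10, -12, -14]
Stage 3 (CLIP -10 7): clip(-8,-10,7)=-8, clip(-6,-10,7)=-6, clip(-10,-10,7)=-10, clip(-12,-10,7)=-10, clip(-14,-10,7)=-10 -> [-8, -6, -10, -10, -10]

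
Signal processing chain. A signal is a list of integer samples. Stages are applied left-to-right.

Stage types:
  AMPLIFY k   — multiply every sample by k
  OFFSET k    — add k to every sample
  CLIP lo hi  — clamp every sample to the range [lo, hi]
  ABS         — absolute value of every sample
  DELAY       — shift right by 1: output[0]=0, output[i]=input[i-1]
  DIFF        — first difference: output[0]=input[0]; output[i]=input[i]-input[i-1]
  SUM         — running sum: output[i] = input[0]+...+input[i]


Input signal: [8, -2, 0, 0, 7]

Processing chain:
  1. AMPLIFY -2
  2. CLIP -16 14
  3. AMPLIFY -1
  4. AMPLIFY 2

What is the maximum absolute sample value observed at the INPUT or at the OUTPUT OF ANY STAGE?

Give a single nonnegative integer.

Answer: 32

Derivation:
Input: [8, -2, 0, 0, 7] (max |s|=8)
Stage 1 (AMPLIFY -2): 8*-2=-16, -2*-2=4, 0*-2=0, 0*-2=0, 7*-2=-14 -> [-16, 4, 0, 0, -14] (max |s|=16)
Stage 2 (CLIP -16 14): clip(-16,-16,14)=-16, clip(4,-16,14)=4, clip(0,-16,14)=0, clip(0,-16,14)=0, clip(-14,-16,14)=-14 -> [-16, 4, 0, 0, -14] (max |s|=16)
Stage 3 (AMPLIFY -1): -16*-1=16, 4*-1=-4, 0*-1=0, 0*-1=0, -14*-1=14 -> [16, -4, 0, 0, 14] (max |s|=16)
Stage 4 (AMPLIFY 2): 16*2=32, -4*2=-8, 0*2=0, 0*2=0, 14*2=28 -> [32, -8, 0, 0, 28] (max |s|=32)
Overall max amplitude: 32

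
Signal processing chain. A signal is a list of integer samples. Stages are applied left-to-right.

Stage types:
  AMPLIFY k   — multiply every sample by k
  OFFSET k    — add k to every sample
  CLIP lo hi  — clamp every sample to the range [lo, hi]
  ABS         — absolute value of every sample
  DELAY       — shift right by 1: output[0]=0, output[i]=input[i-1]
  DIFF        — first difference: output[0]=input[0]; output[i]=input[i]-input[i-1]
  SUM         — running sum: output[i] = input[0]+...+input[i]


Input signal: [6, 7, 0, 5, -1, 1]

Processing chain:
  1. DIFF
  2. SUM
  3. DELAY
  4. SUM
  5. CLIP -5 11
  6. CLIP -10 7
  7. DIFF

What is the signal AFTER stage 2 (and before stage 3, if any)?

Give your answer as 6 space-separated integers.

Answer: 6 7 0 5 -1 1

Derivation:
Input: [6, 7, 0, 5, -1, 1]
Stage 1 (DIFF): s[0]=6, 7-6=1, 0-7=-7, 5-0=5, -1-5=-6, 1--1=2 -> [6, 1, -7, 5, -6, 2]
Stage 2 (SUM): sum[0..0]=6, sum[0..1]=7, sum[0..2]=0, sum[0..3]=5, sum[0..4]=-1, sum[0..5]=1 -> [6, 7, 0, 5, -1, 1]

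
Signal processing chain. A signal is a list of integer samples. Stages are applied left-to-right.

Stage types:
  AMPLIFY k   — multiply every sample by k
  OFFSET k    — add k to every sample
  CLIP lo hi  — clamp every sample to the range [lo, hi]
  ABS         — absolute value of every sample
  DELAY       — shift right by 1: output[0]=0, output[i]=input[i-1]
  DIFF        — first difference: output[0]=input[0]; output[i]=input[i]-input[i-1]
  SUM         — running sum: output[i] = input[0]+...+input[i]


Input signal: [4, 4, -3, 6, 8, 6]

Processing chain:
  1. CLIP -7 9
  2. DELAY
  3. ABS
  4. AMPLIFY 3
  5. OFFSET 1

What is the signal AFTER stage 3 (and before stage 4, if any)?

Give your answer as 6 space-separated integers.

Input: [4, 4, -3, 6, 8, 6]
Stage 1 (CLIP -7 9): clip(4,-7,9)=4, clip(4,-7,9)=4, clip(-3,-7,9)=-3, clip(6,-7,9)=6, clip(8,-7,9)=8, clip(6,-7,9)=6 -> [4, 4, -3, 6, 8, 6]
Stage 2 (DELAY): [0, 4, 4, -3, 6, 8] = [0, 4, 4, -3, 6, 8] -> [0, 4, 4, -3, 6, 8]
Stage 3 (ABS): |0|=0, |4|=4, |4|=4, |-3|=3, |6|=6, |8|=8 -> [0, 4, 4, 3, 6, 8]

Answer: 0 4 4 3 6 8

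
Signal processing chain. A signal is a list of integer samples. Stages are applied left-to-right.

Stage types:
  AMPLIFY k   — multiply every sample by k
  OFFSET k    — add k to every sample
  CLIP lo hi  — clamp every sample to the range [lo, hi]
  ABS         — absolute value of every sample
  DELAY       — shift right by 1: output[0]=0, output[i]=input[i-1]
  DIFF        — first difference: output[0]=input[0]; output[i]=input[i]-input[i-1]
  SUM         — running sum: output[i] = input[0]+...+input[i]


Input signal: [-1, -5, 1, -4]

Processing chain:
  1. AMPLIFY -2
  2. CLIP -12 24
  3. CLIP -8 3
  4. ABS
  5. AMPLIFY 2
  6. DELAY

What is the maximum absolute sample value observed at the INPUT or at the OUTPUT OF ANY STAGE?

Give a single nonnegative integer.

Answer: 10

Derivation:
Input: [-1, -5, 1, -4] (max |s|=5)
Stage 1 (AMPLIFY -2): -1*-2=2, -5*-2=10, 1*-2=-2, -4*-2=8 -> [2, 10, -2, 8] (max |s|=10)
Stage 2 (CLIP -12 24): clip(2,-12,24)=2, clip(10,-12,24)=10, clip(-2,-12,24)=-2, clip(8,-12,24)=8 -> [2, 10, -2, 8] (max |s|=10)
Stage 3 (CLIP -8 3): clip(2,-8,3)=2, clip(10,-8,3)=3, clip(-2,-8,3)=-2, clip(8,-8,3)=3 -> [2, 3, -2, 3] (max |s|=3)
Stage 4 (ABS): |2|=2, |3|=3, |-2|=2, |3|=3 -> [2, 3, 2, 3] (max |s|=3)
Stage 5 (AMPLIFY 2): 2*2=4, 3*2=6, 2*2=4, 3*2=6 -> [4, 6, 4, 6] (max |s|=6)
Stage 6 (DELAY): [0, 4, 6, 4] = [0, 4, 6, 4] -> [0, 4, 6, 4] (max |s|=6)
Overall max amplitude: 10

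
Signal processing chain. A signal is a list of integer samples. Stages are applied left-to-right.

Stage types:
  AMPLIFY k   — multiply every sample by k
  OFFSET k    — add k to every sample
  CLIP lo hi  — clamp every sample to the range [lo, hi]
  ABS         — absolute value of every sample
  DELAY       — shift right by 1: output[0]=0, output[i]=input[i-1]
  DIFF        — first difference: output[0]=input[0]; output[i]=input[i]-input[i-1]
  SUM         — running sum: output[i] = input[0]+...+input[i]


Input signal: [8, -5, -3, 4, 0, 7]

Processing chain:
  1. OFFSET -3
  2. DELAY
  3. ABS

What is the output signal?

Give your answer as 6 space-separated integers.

Answer: 0 5 8 6 1 3

Derivation:
Input: [8, -5, -3, 4, 0, 7]
Stage 1 (OFFSET -3): 8+-3=5, -5+-3=-8, -3+-3=-6, 4+-3=1, 0+-3=-3, 7+-3=4 -> [5, -8, -6, 1, -3, 4]
Stage 2 (DELAY): [0, 5, -8, -6, 1, -3] = [0, 5, -8, -6, 1, -3] -> [0, 5, -8, -6, 1, -3]
Stage 3 (ABS): |0|=0, |5|=5, |-8|=8, |-6|=6, |1|=1, |-3|=3 -> [0, 5, 8, 6, 1, 3]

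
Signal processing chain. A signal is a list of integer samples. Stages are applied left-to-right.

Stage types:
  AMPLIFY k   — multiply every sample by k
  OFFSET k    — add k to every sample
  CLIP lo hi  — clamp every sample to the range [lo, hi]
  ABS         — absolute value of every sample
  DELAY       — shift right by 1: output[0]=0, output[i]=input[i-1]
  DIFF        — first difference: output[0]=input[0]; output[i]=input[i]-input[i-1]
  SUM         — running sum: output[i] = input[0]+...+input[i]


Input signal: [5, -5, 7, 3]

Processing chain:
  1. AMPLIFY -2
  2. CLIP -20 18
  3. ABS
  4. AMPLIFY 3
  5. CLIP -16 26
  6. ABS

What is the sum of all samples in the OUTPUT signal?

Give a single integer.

Answer: 96

Derivation:
Input: [5, -5, 7, 3]
Stage 1 (AMPLIFY -2): 5*-2=-10, -5*-2=10, 7*-2=-14, 3*-2=-6 -> [-10, 10, -14, -6]
Stage 2 (CLIP -20 18): clip(-10,-20,18)=-10, clip(10,-20,18)=10, clip(-14,-20,18)=-14, clip(-6,-20,18)=-6 -> [-10, 10, -14, -6]
Stage 3 (ABS): |-10|=10, |10|=10, |-14|=14, |-6|=6 -> [10, 10, 14, 6]
Stage 4 (AMPLIFY 3): 10*3=30, 10*3=30, 14*3=42, 6*3=18 -> [30, 30, 42, 18]
Stage 5 (CLIP -16 26): clip(30,-16,26)=26, clip(30,-16,26)=26, clip(42,-16,26)=26, clip(18,-16,26)=18 -> [26, 26, 26, 18]
Stage 6 (ABS): |26|=26, |26|=26, |26|=26, |18|=18 -> [26, 26, 26, 18]
Output sum: 96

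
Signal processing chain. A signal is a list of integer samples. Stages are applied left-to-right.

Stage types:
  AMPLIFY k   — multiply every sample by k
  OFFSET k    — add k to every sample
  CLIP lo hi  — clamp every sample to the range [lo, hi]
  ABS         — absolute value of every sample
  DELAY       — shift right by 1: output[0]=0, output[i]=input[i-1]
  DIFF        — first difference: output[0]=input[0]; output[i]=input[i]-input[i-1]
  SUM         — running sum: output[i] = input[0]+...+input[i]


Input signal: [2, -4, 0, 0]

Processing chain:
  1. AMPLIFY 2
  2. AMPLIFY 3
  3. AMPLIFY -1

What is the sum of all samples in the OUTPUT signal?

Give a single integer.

Answer: 12

Derivation:
Input: [2, -4, 0, 0]
Stage 1 (AMPLIFY 2): 2*2=4, -4*2=-8, 0*2=0, 0*2=0 -> [4, -8, 0, 0]
Stage 2 (AMPLIFY 3): 4*3=12, -8*3=-24, 0*3=0, 0*3=0 -> [12, -24, 0, 0]
Stage 3 (AMPLIFY -1): 12*-1=-12, -24*-1=24, 0*-1=0, 0*-1=0 -> [-12, 24, 0, 0]
Output sum: 12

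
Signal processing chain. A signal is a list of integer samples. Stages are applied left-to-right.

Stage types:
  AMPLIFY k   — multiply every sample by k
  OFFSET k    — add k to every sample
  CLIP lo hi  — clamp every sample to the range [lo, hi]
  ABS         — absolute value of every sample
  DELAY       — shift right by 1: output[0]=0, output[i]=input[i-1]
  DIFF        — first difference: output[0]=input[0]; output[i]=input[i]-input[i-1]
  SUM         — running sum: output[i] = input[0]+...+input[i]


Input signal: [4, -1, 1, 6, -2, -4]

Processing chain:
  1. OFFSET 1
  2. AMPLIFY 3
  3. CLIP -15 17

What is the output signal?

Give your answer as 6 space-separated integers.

Input: [4, -1, 1, 6, -2, -4]
Stage 1 (OFFSET 1): 4+1=5, -1+1=0, 1+1=2, 6+1=7, -2+1=-1, -4+1=-3 -> [5, 0, 2, 7, -1, -3]
Stage 2 (AMPLIFY 3): 5*3=15, 0*3=0, 2*3=6, 7*3=21, -1*3=-3, -3*3=-9 -> [15, 0, 6, 21, -3, -9]
Stage 3 (CLIP -15 17): clip(15,-15,17)=15, clip(0,-15,17)=0, clip(6,-15,17)=6, clip(21,-15,17)=17, clip(-3,-15,17)=-3, clip(-9,-15,17)=-9 -> [15, 0, 6, 17, -3, -9]

Answer: 15 0 6 17 -3 -9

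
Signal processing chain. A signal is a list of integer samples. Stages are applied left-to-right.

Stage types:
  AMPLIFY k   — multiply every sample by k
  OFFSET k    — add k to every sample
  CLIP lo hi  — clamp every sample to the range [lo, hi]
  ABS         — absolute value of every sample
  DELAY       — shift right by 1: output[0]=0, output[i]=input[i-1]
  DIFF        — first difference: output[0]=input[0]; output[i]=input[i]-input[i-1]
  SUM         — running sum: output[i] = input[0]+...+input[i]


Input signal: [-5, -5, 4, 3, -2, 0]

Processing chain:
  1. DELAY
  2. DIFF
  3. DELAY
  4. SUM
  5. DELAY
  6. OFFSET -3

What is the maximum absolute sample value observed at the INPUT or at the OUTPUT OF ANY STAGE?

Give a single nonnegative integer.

Answer: 9

Derivation:
Input: [-5, -5, 4, 3, -2, 0] (max |s|=5)
Stage 1 (DELAY): [0, -5, -5, 4, 3, -2] = [0, -5, -5, 4, 3, -2] -> [0, -5, -5, 4, 3, -2] (max |s|=5)
Stage 2 (DIFF): s[0]=0, -5-0=-5, -5--5=0, 4--5=9, 3-4=-1, -2-3=-5 -> [0, -5, 0, 9, -1, -5] (max |s|=9)
Stage 3 (DELAY): [0, 0, -5, 0, 9, -1] = [0, 0, -5, 0, 9, -1] -> [0, 0, -5, 0, 9, -1] (max |s|=9)
Stage 4 (SUM): sum[0..0]=0, sum[0..1]=0, sum[0..2]=-5, sum[0..3]=-5, sum[0..4]=4, sum[0..5]=3 -> [0, 0, -5, -5, 4, 3] (max |s|=5)
Stage 5 (DELAY): [0, 0, 0, -5, -5, 4] = [0, 0, 0, -5, -5, 4] -> [0, 0, 0, -5, -5, 4] (max |s|=5)
Stage 6 (OFFSET -3): 0+-3=-3, 0+-3=-3, 0+-3=-3, -5+-3=-8, -5+-3=-8, 4+-3=1 -> [-3, -3, -3, -8, -8, 1] (max |s|=8)
Overall max amplitude: 9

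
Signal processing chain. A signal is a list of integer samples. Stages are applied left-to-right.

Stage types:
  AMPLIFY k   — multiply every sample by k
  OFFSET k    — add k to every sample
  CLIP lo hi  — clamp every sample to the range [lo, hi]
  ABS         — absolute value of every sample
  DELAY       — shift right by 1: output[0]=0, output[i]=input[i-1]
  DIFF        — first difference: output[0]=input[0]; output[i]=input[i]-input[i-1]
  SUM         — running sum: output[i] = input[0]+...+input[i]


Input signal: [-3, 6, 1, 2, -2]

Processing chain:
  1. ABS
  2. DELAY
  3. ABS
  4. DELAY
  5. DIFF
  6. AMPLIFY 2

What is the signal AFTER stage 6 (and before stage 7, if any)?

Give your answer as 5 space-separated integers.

Input: [-3, 6, 1, 2, -2]
Stage 1 (ABS): |-3|=3, |6|=6, |1|=1, |2|=2, |-2|=2 -> [3, 6, 1, 2, 2]
Stage 2 (DELAY): [0, 3, 6, 1, 2] = [0, 3, 6, 1, 2] -> [0, 3, 6, 1, 2]
Stage 3 (ABS): |0|=0, |3|=3, |6|=6, |1|=1, |2|=2 -> [0, 3, 6, 1, 2]
Stage 4 (DELAY): [0, 0, 3, 6, 1] = [0, 0, 3, 6, 1] -> [0, 0, 3, 6, 1]
Stage 5 (DIFF): s[0]=0, 0-0=0, 3-0=3, 6-3=3, 1-6=-5 -> [0, 0, 3, 3, -5]
Stage 6 (AMPLIFY 2): 0*2=0, 0*2=0, 3*2=6, 3*2=6, -5*2=-10 -> [0, 0, 6, 6, -10]

Answer: 0 0 6 6 -10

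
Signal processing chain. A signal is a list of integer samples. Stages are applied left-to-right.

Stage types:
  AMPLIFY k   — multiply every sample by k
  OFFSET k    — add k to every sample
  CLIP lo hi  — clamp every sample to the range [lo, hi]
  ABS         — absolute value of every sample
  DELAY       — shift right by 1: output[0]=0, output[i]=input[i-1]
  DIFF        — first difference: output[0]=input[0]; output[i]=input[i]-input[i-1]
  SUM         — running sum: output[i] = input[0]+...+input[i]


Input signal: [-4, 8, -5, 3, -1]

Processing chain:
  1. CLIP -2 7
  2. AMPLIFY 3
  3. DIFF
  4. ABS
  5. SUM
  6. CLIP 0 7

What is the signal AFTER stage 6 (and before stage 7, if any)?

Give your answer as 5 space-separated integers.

Answer: 6 7 7 7 7

Derivation:
Input: [-4, 8, -5, 3, -1]
Stage 1 (CLIP -2 7): clip(-4,-2,7)=-2, clip(8,-2,7)=7, clip(-5,-2,7)=-2, clip(3,-2,7)=3, clip(-1,-2,7)=-1 -> [-2, 7, -2, 3, -1]
Stage 2 (AMPLIFY 3): -2*3=-6, 7*3=21, -2*3=-6, 3*3=9, -1*3=-3 -> [-6, 21, -6, 9, -3]
Stage 3 (DIFF): s[0]=-6, 21--6=27, -6-21=-27, 9--6=15, -3-9=-12 -> [-6, 27, -27, 15, -12]
Stage 4 (ABS): |-6|=6, |27|=27, |-27|=27, |15|=15, |-12|=12 -> [6, 27, 27, 15, 12]
Stage 5 (SUM): sum[0..0]=6, sum[0..1]=33, sum[0..2]=60, sum[0..3]=75, sum[0..4]=87 -> [6, 33, 60, 75, 87]
Stage 6 (CLIP 0 7): clip(6,0,7)=6, clip(33,0,7)=7, clip(60,0,7)=7, clip(75,0,7)=7, clip(87,0,7)=7 -> [6, 7, 7, 7, 7]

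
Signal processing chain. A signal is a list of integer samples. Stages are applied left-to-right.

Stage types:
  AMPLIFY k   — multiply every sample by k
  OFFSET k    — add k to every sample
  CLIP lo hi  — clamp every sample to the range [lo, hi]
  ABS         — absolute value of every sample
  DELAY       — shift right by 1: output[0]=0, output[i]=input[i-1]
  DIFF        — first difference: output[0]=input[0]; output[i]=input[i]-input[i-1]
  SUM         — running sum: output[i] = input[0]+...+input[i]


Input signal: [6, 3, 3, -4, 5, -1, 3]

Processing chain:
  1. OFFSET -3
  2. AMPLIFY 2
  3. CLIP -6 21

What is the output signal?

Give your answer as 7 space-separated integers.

Input: [6, 3, 3, -4, 5, -1, 3]
Stage 1 (OFFSET -3): 6+-3=3, 3+-3=0, 3+-3=0, -4+-3=-7, 5+-3=2, -1+-3=-4, 3+-3=0 -> [3, 0, 0, -7, 2, -4, 0]
Stage 2 (AMPLIFY 2): 3*2=6, 0*2=0, 0*2=0, -7*2=-14, 2*2=4, -4*2=-8, 0*2=0 -> [6, 0, 0, -14, 4, -8, 0]
Stage 3 (CLIP -6 21): clip(6,-6,21)=6, clip(0,-6,21)=0, clip(0,-6,21)=0, clip(-14,-6,21)=-6, clip(4,-6,21)=4, clip(-8,-6,21)=-6, clip(0,-6,21)=0 -> [6, 0, 0, -6, 4, -6, 0]

Answer: 6 0 0 -6 4 -6 0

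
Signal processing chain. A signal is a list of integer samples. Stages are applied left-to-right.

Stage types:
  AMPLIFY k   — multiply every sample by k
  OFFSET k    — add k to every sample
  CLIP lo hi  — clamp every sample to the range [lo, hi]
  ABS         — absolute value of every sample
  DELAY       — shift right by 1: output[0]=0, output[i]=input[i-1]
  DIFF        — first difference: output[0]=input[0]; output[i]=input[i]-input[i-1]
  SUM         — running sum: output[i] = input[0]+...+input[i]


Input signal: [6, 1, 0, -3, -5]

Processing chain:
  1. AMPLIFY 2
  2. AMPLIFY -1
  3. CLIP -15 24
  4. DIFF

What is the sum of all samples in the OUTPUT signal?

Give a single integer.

Input: [6, 1, 0, -3, -5]
Stage 1 (AMPLIFY 2): 6*2=12, 1*2=2, 0*2=0, -3*2=-6, -5*2=-10 -> [12, 2, 0, -6, -10]
Stage 2 (AMPLIFY -1): 12*-1=-12, 2*-1=-2, 0*-1=0, -6*-1=6, -10*-1=10 -> [-12, -2, 0, 6, 10]
Stage 3 (CLIP -15 24): clip(-12,-15,24)=-12, clip(-2,-15,24)=-2, clip(0,-15,24)=0, clip(6,-15,24)=6, clip(10,-15,24)=10 -> [-12, -2, 0, 6, 10]
Stage 4 (DIFF): s[0]=-12, -2--12=10, 0--2=2, 6-0=6, 10-6=4 -> [-12, 10, 2, 6, 4]
Output sum: 10

Answer: 10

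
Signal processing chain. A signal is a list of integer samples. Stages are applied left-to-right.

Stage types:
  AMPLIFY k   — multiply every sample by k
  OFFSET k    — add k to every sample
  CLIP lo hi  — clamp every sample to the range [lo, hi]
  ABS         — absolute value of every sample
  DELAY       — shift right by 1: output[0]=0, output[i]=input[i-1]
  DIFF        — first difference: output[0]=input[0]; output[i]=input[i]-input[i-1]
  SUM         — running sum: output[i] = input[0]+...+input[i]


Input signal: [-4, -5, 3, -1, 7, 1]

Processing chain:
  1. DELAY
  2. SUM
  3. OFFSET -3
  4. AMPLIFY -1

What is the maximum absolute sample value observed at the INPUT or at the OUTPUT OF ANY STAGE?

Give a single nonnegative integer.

Answer: 12

Derivation:
Input: [-4, -5, 3, -1, 7, 1] (max |s|=7)
Stage 1 (DELAY): [0, -4, -5, 3, -1, 7] = [0, -4, -5, 3, -1, 7] -> [0, -4, -5, 3, -1, 7] (max |s|=7)
Stage 2 (SUM): sum[0..0]=0, sum[0..1]=-4, sum[0..2]=-9, sum[0..3]=-6, sum[0..4]=-7, sum[0..5]=0 -> [0, -4, -9, -6, -7, 0] (max |s|=9)
Stage 3 (OFFSET -3): 0+-3=-3, -4+-3=-7, -9+-3=-12, -6+-3=-9, -7+-3=-10, 0+-3=-3 -> [-3, -7, -12, -9, -10, -3] (max |s|=12)
Stage 4 (AMPLIFY -1): -3*-1=3, -7*-1=7, -12*-1=12, -9*-1=9, -10*-1=10, -3*-1=3 -> [3, 7, 12, 9, 10, 3] (max |s|=12)
Overall max amplitude: 12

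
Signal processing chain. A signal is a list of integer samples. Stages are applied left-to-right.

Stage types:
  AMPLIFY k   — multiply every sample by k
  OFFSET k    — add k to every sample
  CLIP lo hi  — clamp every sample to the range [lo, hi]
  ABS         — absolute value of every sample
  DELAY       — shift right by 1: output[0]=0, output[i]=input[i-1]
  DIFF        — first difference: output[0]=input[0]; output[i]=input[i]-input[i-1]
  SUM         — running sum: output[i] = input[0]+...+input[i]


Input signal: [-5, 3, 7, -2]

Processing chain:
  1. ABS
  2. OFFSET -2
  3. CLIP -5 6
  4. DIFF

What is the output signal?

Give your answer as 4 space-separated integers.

Input: [-5, 3, 7, -2]
Stage 1 (ABS): |-5|=5, |3|=3, |7|=7, |-2|=2 -> [5, 3, 7, 2]
Stage 2 (OFFSET -2): 5+-2=3, 3+-2=1, 7+-2=5, 2+-2=0 -> [3, 1, 5, 0]
Stage 3 (CLIP -5 6): clip(3,-5,6)=3, clip(1,-5,6)=1, clip(5,-5,6)=5, clip(0,-5,6)=0 -> [3, 1, 5, 0]
Stage 4 (DIFF): s[0]=3, 1-3=-2, 5-1=4, 0-5=-5 -> [3, -2, 4, -5]

Answer: 3 -2 4 -5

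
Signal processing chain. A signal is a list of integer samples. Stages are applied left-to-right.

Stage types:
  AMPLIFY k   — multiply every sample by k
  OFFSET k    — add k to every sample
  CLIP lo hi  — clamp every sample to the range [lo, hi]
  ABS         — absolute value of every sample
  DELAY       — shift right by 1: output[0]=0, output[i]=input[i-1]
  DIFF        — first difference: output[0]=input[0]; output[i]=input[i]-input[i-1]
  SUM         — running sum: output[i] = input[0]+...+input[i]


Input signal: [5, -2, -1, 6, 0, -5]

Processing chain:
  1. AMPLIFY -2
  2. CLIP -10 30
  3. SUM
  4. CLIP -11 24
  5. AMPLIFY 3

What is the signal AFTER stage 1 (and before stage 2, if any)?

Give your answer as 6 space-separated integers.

Answer: -10 4 2 -12 0 10

Derivation:
Input: [5, -2, -1, 6, 0, -5]
Stage 1 (AMPLIFY -2): 5*-2=-10, -2*-2=4, -1*-2=2, 6*-2=-12, 0*-2=0, -5*-2=10 -> [-10, 4, 2, -12, 0, 10]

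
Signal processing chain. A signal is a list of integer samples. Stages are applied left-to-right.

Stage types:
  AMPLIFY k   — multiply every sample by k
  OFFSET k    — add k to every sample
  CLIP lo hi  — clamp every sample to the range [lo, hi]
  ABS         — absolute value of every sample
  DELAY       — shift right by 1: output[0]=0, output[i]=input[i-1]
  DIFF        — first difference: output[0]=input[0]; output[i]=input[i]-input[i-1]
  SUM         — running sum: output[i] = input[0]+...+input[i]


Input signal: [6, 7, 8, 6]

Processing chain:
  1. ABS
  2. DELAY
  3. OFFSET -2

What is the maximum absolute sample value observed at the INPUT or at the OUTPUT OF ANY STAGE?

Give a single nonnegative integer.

Input: [6, 7, 8, 6] (max |s|=8)
Stage 1 (ABS): |6|=6, |7|=7, |8|=8, |6|=6 -> [6, 7, 8, 6] (max |s|=8)
Stage 2 (DELAY): [0, 6, 7, 8] = [0, 6, 7, 8] -> [0, 6, 7, 8] (max |s|=8)
Stage 3 (OFFSET -2): 0+-2=-2, 6+-2=4, 7+-2=5, 8+-2=6 -> [-2, 4, 5, 6] (max |s|=6)
Overall max amplitude: 8

Answer: 8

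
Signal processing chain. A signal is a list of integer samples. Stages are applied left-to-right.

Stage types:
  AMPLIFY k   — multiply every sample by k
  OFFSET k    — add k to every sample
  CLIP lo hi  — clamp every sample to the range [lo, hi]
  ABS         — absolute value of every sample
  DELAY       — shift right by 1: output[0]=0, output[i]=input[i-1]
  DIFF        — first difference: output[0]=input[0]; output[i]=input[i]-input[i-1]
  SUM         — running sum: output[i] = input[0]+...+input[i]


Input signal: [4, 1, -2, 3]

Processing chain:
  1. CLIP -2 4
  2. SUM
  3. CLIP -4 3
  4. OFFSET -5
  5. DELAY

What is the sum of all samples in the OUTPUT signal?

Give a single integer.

Input: [4, 1, -2, 3]
Stage 1 (CLIP -2 4): clip(4,-2,4)=4, clip(1,-2,4)=1, clip(-2,-2,4)=-2, clip(3,-2,4)=3 -> [4, 1, -2, 3]
Stage 2 (SUM): sum[0..0]=4, sum[0..1]=5, sum[0..2]=3, sum[0..3]=6 -> [4, 5, 3, 6]
Stage 3 (CLIP -4 3): clip(4,-4,3)=3, clip(5,-4,3)=3, clip(3,-4,3)=3, clip(6,-4,3)=3 -> [3, 3, 3, 3]
Stage 4 (OFFSET -5): 3+-5=-2, 3+-5=-2, 3+-5=-2, 3+-5=-2 -> [-2, -2, -2, -2]
Stage 5 (DELAY): [0, -2, -2, -2] = [0, -2, -2, -2] -> [0, -2, -2, -2]
Output sum: -6

Answer: -6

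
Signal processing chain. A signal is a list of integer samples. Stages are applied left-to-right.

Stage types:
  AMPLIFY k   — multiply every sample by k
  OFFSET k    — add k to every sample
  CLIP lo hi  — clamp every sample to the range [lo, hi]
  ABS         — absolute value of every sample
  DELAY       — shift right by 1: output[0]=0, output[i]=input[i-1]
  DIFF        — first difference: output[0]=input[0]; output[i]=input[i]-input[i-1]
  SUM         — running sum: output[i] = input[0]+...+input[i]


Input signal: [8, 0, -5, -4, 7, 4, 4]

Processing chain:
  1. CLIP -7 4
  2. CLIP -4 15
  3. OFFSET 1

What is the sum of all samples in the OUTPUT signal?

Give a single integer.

Answer: 15

Derivation:
Input: [8, 0, -5, -4, 7, 4, 4]
Stage 1 (CLIP -7 4): clip(8,-7,4)=4, clip(0,-7,4)=0, clip(-5,-7,4)=-5, clip(-4,-7,4)=-4, clip(7,-7,4)=4, clip(4,-7,4)=4, clip(4,-7,4)=4 -> [4, 0, -5, -4, 4, 4, 4]
Stage 2 (CLIP -4 15): clip(4,-4,15)=4, clip(0,-4,15)=0, clip(-5,-4,15)=-4, clip(-4,-4,15)=-4, clip(4,-4,15)=4, clip(4,-4,15)=4, clip(4,-4,15)=4 -> [4, 0, -4, -4, 4, 4, 4]
Stage 3 (OFFSET 1): 4+1=5, 0+1=1, -4+1=-3, -4+1=-3, 4+1=5, 4+1=5, 4+1=5 -> [5, 1, -3, -3, 5, 5, 5]
Output sum: 15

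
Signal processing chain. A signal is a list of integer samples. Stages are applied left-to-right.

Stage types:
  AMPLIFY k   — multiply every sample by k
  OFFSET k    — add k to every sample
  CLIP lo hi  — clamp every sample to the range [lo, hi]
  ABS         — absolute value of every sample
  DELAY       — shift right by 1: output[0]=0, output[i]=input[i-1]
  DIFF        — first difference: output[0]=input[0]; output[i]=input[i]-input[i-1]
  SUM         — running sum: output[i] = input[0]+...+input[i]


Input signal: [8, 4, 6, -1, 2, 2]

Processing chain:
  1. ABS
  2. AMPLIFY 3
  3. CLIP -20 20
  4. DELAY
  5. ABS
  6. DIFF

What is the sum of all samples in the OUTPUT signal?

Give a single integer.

Input: [8, 4, 6, -1, 2, 2]
Stage 1 (ABS): |8|=8, |4|=4, |6|=6, |-1|=1, |2|=2, |2|=2 -> [8, 4, 6, 1, 2, 2]
Stage 2 (AMPLIFY 3): 8*3=24, 4*3=12, 6*3=18, 1*3=3, 2*3=6, 2*3=6 -> [24, 12, 18, 3, 6, 6]
Stage 3 (CLIP -20 20): clip(24,-20,20)=20, clip(12,-20,20)=12, clip(18,-20,20)=18, clip(3,-20,20)=3, clip(6,-20,20)=6, clip(6,-20,20)=6 -> [20, 12, 18, 3, 6, 6]
Stage 4 (DELAY): [0, 20, 12, 18, 3, 6] = [0, 20, 12, 18, 3, 6] -> [0, 20, 12, 18, 3, 6]
Stage 5 (ABS): |0|=0, |20|=20, |12|=12, |18|=18, |3|=3, |6|=6 -> [0, 20, 12, 18, 3, 6]
Stage 6 (DIFF): s[0]=0, 20-0=20, 12-20=-8, 18-12=6, 3-18=-15, 6-3=3 -> [0, 20, -8, 6, -15, 3]
Output sum: 6

Answer: 6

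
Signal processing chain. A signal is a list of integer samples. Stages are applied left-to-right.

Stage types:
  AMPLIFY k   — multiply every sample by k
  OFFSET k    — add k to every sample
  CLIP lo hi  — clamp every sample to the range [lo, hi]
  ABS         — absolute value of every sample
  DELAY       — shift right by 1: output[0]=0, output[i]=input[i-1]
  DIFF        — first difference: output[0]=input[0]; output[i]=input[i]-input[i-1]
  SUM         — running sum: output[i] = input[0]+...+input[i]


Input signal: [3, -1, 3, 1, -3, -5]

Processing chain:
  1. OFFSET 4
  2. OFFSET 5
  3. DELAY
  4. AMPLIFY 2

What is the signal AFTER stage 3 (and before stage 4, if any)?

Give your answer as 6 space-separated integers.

Answer: 0 12 8 12 10 6

Derivation:
Input: [3, -1, 3, 1, -3, -5]
Stage 1 (OFFSET 4): 3+4=7, -1+4=3, 3+4=7, 1+4=5, -3+4=1, -5+4=-1 -> [7, 3, 7, 5, 1, -1]
Stage 2 (OFFSET 5): 7+5=12, 3+5=8, 7+5=12, 5+5=10, 1+5=6, -1+5=4 -> [12, 8, 12, 10, 6, 4]
Stage 3 (DELAY): [0, 12, 8, 12, 10, 6] = [0, 12, 8, 12, 10, 6] -> [0, 12, 8, 12, 10, 6]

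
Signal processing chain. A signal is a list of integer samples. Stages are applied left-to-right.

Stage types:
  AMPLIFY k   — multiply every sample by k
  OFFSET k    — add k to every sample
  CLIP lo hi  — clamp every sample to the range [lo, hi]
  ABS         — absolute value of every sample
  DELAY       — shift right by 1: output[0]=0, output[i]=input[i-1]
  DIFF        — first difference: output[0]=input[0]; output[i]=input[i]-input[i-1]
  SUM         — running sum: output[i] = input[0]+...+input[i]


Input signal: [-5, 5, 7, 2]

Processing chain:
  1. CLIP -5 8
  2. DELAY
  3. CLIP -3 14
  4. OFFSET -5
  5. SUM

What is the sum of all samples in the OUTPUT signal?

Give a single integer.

Input: [-5, 5, 7, 2]
Stage 1 (CLIP -5 8): clip(-5,-5,8)=-5, clip(5,-5,8)=5, clip(7,-5,8)=7, clip(2,-5,8)=2 -> [-5, 5, 7, 2]
Stage 2 (DELAY): [0, -5, 5, 7] = [0, -5, 5, 7] -> [0, -5, 5, 7]
Stage 3 (CLIP -3 14): clip(0,-3,14)=0, clip(-5,-3,14)=-3, clip(5,-3,14)=5, clip(7,-3,14)=7 -> [0, -3, 5, 7]
Stage 4 (OFFSET -5): 0+-5=-5, -3+-5=-8, 5+-5=0, 7+-5=2 -> [-5, -8, 0, 2]
Stage 5 (SUM): sum[0..0]=-5, sum[0..1]=-13, sum[0..2]=-13, sum[0..3]=-11 -> [-5, -13, -13, -11]
Output sum: -42

Answer: -42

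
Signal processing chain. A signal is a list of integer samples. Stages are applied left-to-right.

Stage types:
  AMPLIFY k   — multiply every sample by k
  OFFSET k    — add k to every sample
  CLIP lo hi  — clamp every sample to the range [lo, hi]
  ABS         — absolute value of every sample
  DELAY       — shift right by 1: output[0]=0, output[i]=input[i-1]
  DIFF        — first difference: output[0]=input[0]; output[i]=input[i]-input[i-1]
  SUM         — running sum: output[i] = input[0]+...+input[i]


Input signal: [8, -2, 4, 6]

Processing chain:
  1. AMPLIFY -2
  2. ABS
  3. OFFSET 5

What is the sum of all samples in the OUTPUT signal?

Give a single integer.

Input: [8, -2, 4, 6]
Stage 1 (AMPLIFY -2): 8*-2=-16, -2*-2=4, 4*-2=-8, 6*-2=-12 -> [-16, 4, -8, -12]
Stage 2 (ABS): |-16|=16, |4|=4, |-8|=8, |-12|=12 -> [16, 4, 8, 12]
Stage 3 (OFFSET 5): 16+5=21, 4+5=9, 8+5=13, 12+5=17 -> [21, 9, 13, 17]
Output sum: 60

Answer: 60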